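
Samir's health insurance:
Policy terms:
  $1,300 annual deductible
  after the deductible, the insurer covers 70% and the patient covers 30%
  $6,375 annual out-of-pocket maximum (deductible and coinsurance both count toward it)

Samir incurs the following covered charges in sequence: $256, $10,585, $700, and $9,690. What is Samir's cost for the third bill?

$210

#1 ($256): entire amount goes to the deductible. Patient owes $256 (running OOP $256).
#2 ($10,585): deductible takes $1,044, $9,541 remains; coinsurance $9,541 × 30% = $2,862.30. Patient pays $3,906.30; OOP now $4,162.30.
#3 ($700): deductible already satisfied, so patient's share is 30% × $700 = $210. Patient owes $210 (running OOP $4,372.30).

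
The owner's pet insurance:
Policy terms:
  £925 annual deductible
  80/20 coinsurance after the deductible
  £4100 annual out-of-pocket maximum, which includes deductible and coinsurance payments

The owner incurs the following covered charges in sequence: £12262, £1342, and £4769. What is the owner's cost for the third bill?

£639.20

Claim 1 — £12262: deductible takes £925, £11337 remains; coinsurance £11337 × 20% = £2267.40. Owner owes £3192.40 (running OOP £3192.40).
Claim 2 — £1342: deductible met; 20% of £1342 = £268.40. Owner pays £268.40; OOP now £3460.80.
Claim 3 — £4769: deductible already satisfied, so owner's share is 20% × £4769 = £953.80. Adding that to £3460.80 gives £4414.60, past the £4100 cap; owner pays only £4100 − £3460.80 = £639.20.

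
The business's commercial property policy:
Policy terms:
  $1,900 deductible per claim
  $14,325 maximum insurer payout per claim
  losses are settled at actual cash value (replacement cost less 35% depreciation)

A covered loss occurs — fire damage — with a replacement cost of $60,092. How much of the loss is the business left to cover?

$45,767

At 35% depreciation, ACV = $60,092 − $21,032.20 = $39,059.80.
After the deductible, $39,059.80 − $1,900 = $37,159.80 remains.
$37,159.80 exceeds the $14,325 limit, so the insurer pays the limit: $14,325.
Business's share is the uncovered remainder: $60,092 − $14,325 = $45,767.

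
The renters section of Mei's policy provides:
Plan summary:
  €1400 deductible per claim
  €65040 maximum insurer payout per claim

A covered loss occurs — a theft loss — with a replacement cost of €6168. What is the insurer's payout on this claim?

€4768

After the deductible, €6168 − €1400 = €4768 remains.
€4768 ≤ €65040, so the limit doesn't bind; insurer pays €4768.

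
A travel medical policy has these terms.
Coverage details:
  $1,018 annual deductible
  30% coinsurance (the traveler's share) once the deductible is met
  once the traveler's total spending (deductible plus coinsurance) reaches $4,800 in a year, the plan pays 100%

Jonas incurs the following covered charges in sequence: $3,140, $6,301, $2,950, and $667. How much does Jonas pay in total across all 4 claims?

$4,630

Claim 1 ($3,140): $1,018 to deductible, leaving $2,122; traveler's 30% is $636.60. Cost to traveler: $1,654.60. OOP to date $1,654.60.
Claim 2 ($6,301): deductible already satisfied, so traveler's share is 30% × $6,301 = $1,890.30. Cost to traveler: $1,890.30. OOP to date $3,544.90.
Claim 3 ($2,950): deductible met; 30% of $2,950 = $885. Traveler owes $885 (running OOP $4,429.90).
Claim 4 ($667): 30% coinsurance on $667 = $200.10. Cost to traveler: $200.10. OOP to date $4,630.
Total paid by the traveler: $1,654.60 + $1,890.30 + $885 + $200.10 = $4,630.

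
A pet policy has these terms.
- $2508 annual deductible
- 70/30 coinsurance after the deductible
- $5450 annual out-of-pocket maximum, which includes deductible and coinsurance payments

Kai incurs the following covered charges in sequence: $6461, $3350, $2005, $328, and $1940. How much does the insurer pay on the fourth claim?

$229.60

Claim 1 ($6461): $2508 to deductible, leaving $3953; 30% of $3953 = $1185.90. Cost to owner: $3693.90. OOP to date $3693.90. Insurer: $6461 − $3693.90 = $2767.10.
Claim 2 ($3350): deductible already satisfied, so owner's share is 30% × $3350 = $1005. Cost to owner: $1005. OOP to date $4698.90. Insurer: $3350 − $1005 = $2345.
Claim 3 ($2005): deductible already satisfied, so owner's share is 30% × $2005 = $601.50. Cost to owner: $601.50. OOP to date $5300.40. Insurer: $2005 − $601.50 = $1403.50.
Claim 4 ($328): deductible met; 30% of $328 = $98.40. Owner owes $98.40 (running OOP $5398.80). Insurer: $328 − $98.40 = $229.60.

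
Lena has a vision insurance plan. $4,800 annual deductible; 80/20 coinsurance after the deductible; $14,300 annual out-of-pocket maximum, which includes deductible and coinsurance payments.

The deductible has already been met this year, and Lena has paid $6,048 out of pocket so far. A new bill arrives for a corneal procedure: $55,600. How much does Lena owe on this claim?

$8,252

The deductible is already satisfied, so the full bill goes to coinsurance.
Coinsurance: $55,600 × 20% = $11,120.
That would bring total out-of-pocket to $17,168, past the $14,300 cap. The member is capped at $14,300 − $6,048 = $8,252 on this claim.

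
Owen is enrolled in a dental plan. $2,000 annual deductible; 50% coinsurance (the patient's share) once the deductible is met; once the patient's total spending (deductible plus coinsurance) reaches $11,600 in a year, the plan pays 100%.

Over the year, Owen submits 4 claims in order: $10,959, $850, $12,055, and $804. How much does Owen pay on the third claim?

Claim 1 ($10,959): deductible takes $2,000, $8,959 remains; patient's 50% is $4,479.50. Cost to patient: $6,479.50. OOP to date $6,479.50.
Claim 2 ($850): deductible met; 50% of $850 = $425. Patient owes $425 (running OOP $6,904.50).
Claim 3 ($12,055): deductible already satisfied, so patient's share is 50% × $12,055 = $6,027.50. OOP would hit $12,932 > $11,600, so the cap limits the patient to $11,600 − $6,904.50 = $4,695.50.

$4,695.50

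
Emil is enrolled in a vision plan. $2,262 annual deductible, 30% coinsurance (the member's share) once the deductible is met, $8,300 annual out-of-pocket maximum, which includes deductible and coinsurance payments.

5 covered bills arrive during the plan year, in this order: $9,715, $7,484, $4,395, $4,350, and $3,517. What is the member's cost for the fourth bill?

$238.40

Claim 1 ($9,715): $2,262 to deductible, leaving $7,453; coinsurance $7,453 × 30% = $2,235.90. Cost to member: $4,497.90. OOP to date $4,497.90.
Claim 2 ($7,484): deductible met; 30% of $7,484 = $2,245.20. Member pays $2,245.20; OOP now $6,743.10.
Claim 3 ($4,395): 30% coinsurance on $4,395 = $1,318.50. Cost to member: $1,318.50. OOP to date $8,061.60.
Claim 4 ($4,350): deductible already satisfied, so member's share is 30% × $4,350 = $1,305. OOP would hit $9,366.60 > $8,300, so the cap limits the member to $8,300 − $8,061.60 = $238.40.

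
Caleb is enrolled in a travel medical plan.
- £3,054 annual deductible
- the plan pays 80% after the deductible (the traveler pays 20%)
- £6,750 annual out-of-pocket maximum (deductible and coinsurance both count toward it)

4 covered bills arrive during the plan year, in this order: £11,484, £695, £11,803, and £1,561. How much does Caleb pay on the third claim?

Claim 1 (£11,484): deductible takes £3,054, £8,430 remains; 20% of £8,430 = £1,686. Cost to traveler: £4,740. OOP to date £4,740.
Claim 2 (£695): deductible already satisfied, so traveler's share is 20% × £695 = £139. Traveler pays £139; OOP now £4,879.
Claim 3 (£11,803): deductible met; 20% of £11,803 = £2,360.60. That would push OOP to £7,239.60, over the £6,750 cap, so traveler pays £6,750 − £4,879 = £1,871.

£1,871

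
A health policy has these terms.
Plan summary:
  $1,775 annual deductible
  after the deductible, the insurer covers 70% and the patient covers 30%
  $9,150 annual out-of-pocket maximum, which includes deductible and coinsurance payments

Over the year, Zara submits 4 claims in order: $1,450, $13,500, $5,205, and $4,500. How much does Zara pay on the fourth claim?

Claim 1 — $1,450: all of it applies to the deductible. Cost to patient: $1,450. OOP to date $1,450.
Claim 2 — $13,500: $325 finishes the deductible; $13,175 goes to coinsurance; 30% of $13,175 = $3,952.50. Patient pays $4,277.50; OOP now $5,727.50.
Claim 3 — $5,205: deductible already satisfied, so patient's share is 30% × $5,205 = $1,561.50. Patient owes $1,561.50 (running OOP $7,289).
Claim 4 — $4,500: 30% coinsurance on $4,500 = $1,350. Patient owes $1,350 (running OOP $8,639).

$1,350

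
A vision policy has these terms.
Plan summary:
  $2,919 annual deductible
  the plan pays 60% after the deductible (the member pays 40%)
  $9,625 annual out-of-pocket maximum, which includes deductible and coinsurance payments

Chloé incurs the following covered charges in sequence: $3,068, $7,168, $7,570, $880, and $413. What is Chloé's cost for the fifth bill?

Bill 1, $3,068: $2,919 to deductible, leaving $149; coinsurance $149 × 40% = $59.60. Member pays $2,978.60; OOP now $2,978.60.
Bill 2, $7,168: deductible met; 40% of $7,168 = $2,867.20. Cost to member: $2,867.20. OOP to date $5,845.80.
Bill 3, $7,570: deductible met; 40% of $7,570 = $3,028. Member pays $3,028; OOP now $8,873.80.
Bill 4, $880: deductible already satisfied, so member's share is 40% × $880 = $352. Member owes $352 (running OOP $9,225.80).
Bill 5, $413: deductible met; 40% of $413 = $165.20. Member owes $165.20 (running OOP $9,391).

$165.20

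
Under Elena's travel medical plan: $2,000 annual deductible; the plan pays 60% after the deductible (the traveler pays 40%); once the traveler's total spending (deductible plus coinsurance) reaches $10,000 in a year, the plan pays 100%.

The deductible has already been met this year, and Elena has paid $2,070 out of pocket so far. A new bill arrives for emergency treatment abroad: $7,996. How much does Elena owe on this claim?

With the deductible met, the entire $7,996 is subject to coinsurance.
40% of $7,996 = $3,198.40 falls to the traveler.
Cumulative spending $2,070 + $3,198.40 = $5,268.40 stays under the $10,000 maximum.

$3,198.40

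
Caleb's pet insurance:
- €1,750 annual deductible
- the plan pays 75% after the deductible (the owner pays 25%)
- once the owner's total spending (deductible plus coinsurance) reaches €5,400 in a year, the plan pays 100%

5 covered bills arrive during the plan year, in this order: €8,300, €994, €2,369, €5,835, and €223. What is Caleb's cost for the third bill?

€592.25

Claim 1 (€8,300): deductible takes €1,750, €6,550 remains; owner's 25% is €1,637.50. Owner owes €3,387.50 (running OOP €3,387.50).
Claim 2 (€994): deductible already satisfied, so owner's share is 25% × €994 = €248.50. Cost to owner: €248.50. OOP to date €3,636.
Claim 3 (€2,369): deductible met; 25% of €2,369 = €592.25. Cost to owner: €592.25. OOP to date €4,228.25.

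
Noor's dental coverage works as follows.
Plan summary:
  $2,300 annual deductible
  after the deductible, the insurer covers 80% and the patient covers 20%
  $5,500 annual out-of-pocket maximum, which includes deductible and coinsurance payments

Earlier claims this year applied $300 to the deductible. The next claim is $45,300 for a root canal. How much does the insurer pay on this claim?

$40,100

$300 of the $2,300 deductible is already met, leaving $2,000.
That leaves $45,300 − $2,000 = $43,300 for coinsurance.
Coinsurance: $43,300 × 20% = $8,660.
So the patient owes $2,000 + $8,660 = $10,660 before any cap.
Year-to-date out-of-pocket would reach $300 + $10,660 = $10,960, above the $5,500 maximum, so the patient pays only $5,500 − $300 = $5,200.
The plan picks up $45,300 − $5,200 = $40,100.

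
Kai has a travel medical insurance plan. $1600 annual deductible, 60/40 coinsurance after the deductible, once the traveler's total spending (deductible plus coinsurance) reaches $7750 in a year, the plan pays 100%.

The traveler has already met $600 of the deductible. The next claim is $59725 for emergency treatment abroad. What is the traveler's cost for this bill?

$7150

Remaining deductible: $1600 − $600 = $1000.
The remaining $58725 (= $59725 − $1000) moves to coinsurance.
40% of $58725 = $23490 falls to the traveler.
That puts the traveler's cost at $1000 + $23490 = $24490 before any cap.
Year-to-date out-of-pocket would reach $600 + $24490 = $25090, above the $7750 maximum, so the traveler pays only $7750 − $600 = $7150.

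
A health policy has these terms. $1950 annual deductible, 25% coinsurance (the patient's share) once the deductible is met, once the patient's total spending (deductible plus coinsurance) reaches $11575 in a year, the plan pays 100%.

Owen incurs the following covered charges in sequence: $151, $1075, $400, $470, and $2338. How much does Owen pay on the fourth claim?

Claim 1 ($151): all of it applies to the deductible. Cost to patient: $151. OOP to date $151.
Claim 2 ($1075): all of it applies to the deductible. Cost to patient: $1075. OOP to date $1226.
Claim 3 ($400): all of it applies to the deductible. Patient pays $400; OOP now $1626.
Claim 4 ($470): $324 to deductible, leaving $146; patient's 25% is $36.50. Patient pays $360.50; OOP now $1986.50.

$360.50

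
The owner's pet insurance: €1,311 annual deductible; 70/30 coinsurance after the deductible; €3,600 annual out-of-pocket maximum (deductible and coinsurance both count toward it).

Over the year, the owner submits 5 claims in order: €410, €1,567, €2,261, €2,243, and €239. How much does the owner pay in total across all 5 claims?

Bill 1, €410: all of it applies to the deductible. Owner owes €410 (running OOP €410).
Bill 2, €1,567: €901 finishes the deductible; €666 goes to coinsurance; 30% of €666 = €199.80. Cost to owner: €1,100.80. OOP to date €1,510.80.
Bill 3, €2,261: deductible met; 30% of €2,261 = €678.30. Owner pays €678.30; OOP now €2,189.10.
Bill 4, €2,243: 30% coinsurance on €2,243 = €672.90. Cost to owner: €672.90. OOP to date €2,862.
Bill 5, €239: deductible met; 30% of €239 = €71.70. Owner owes €71.70 (running OOP €2,933.70).
Total paid by the owner: €410 + €1,100.80 + €678.30 + €672.90 + €71.70 = €2,933.70.

€2,933.70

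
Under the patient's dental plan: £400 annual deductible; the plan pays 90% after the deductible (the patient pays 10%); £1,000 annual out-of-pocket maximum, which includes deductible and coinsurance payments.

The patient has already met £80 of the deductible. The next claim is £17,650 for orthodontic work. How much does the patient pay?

Deductible still to meet: £400 − £80 = £320.
That leaves £17,650 − £320 = £17,330 for coinsurance.
Coinsurance: £17,330 × 10% = £1,733.
Patient responsibility before any cap: £320 + £1,733 = £2,053.
Adding £2,053 to the £80 already spent would give £2,133, which exceeds the £1,000 cap; the patient pays just £1,000 − £80 = £920.

£920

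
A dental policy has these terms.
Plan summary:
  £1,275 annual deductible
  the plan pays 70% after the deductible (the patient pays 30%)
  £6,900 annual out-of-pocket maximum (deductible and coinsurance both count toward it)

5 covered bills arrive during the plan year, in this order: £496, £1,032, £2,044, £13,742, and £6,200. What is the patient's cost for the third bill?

Bill 1, £496: fully absorbed by the deductible. Cost to patient: £496. OOP to date £496.
Bill 2, £1,032: deductible takes £779, £253 remains; patient's 30% is £75.90. Cost to patient: £854.90. OOP to date £1,350.90.
Bill 3, £2,044: 30% coinsurance on £2,044 = £613.20. Patient owes £613.20 (running OOP £1,964.10).

£613.20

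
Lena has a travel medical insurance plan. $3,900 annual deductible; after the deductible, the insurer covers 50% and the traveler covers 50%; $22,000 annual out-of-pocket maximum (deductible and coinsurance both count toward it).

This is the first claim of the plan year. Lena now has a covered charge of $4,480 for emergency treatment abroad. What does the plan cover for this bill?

Deductible not yet touched, so the first $3,900 of the bill goes to the deductible.
After the $3,900 deductible portion, $4,480 − $3,900 = $580 is subject to coinsurance.
Traveler's 50% share of $580 is $290.
So the traveler owes $3,900 + $290 = $4,190 before any cap.
Cumulative spending $0 + $4,190 = $4,190 stays under the $22,000 maximum.
Insurer pays the balance: $4,480 − $4,190 = $290.

$290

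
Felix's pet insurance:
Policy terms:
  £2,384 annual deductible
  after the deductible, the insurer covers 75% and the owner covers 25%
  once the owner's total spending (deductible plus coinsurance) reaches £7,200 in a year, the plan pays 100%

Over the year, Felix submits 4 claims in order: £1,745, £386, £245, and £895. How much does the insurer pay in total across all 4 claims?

£665.25

#1 (£1,745): entire amount goes to the deductible. Cost to owner: £1,745. OOP to date £1,745. Insurer: £1,745 − £1,745 = £0.
#2 (£386): fully absorbed by the deductible. Owner owes £386 (running OOP £2,131). Insurer: £386 − £386 = £0.
#3 (£245): entire amount goes to the deductible. Owner owes £245 (running OOP £2,376). Plan pays £245 − £245 = £0.
#4 (£895): £8 to deductible, leaving £887; coinsurance £887 × 25% = £221.75. Cost to owner: £229.75. OOP to date £2,605.75. Plan pays £895 − £229.75 = £665.25.
Insurer total = bills − owner's total = £3,271 − £2,605.75 = £665.25.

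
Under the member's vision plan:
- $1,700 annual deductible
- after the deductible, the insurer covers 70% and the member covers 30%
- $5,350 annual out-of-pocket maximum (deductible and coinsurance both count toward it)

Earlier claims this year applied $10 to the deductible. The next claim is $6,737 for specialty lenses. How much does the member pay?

Deductible still to meet: $1,700 − $10 = $1,690.
The remaining $5,047 (= $6,737 − $1,690) moves to coinsurance.
Member's 30% share of $5,047 is $1,514.10.
Member responsibility before any cap: $1,690 + $1,514.10 = $3,204.10.
Cumulative spending $10 + $3,204.10 = $3,214.10 stays under the $5,350 maximum.

$3,204.10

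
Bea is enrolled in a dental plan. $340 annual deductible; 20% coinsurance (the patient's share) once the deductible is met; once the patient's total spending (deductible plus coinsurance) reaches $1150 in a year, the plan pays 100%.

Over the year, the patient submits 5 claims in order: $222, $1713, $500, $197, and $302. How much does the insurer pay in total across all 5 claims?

Claim 1 — $222: fully absorbed by the deductible. Cost to patient: $222. OOP to date $222. Insurer: $222 − $222 = $0.
Claim 2 — $1713: $118 finishes the deductible; $1595 goes to coinsurance; coinsurance $1595 × 20% = $319. Cost to patient: $437. OOP to date $659. Plan pays $1713 − $437 = $1276.
Claim 3 — $500: 20% coinsurance on $500 = $100. Patient owes $100 (running OOP $759). Insurer: $500 − $100 = $400.
Claim 4 — $197: deductible met; 20% of $197 = $39.40. Cost to patient: $39.40. OOP to date $798.40. Plan pays $197 − $39.40 = $157.60.
Claim 5 — $302: 20% coinsurance on $302 = $60.40. Patient owes $60.40 (running OOP $858.80). Plan pays $302 − $60.40 = $241.60.
Insurer total = bills − patient's total = $2934 − $858.80 = $2075.20.

$2075.20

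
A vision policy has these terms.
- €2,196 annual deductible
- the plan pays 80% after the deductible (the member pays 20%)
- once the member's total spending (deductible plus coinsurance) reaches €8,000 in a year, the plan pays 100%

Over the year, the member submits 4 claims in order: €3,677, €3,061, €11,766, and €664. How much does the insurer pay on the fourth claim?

Claim 1 — €3,677: €2,196 to deductible, leaving €1,481; coinsurance €1,481 × 20% = €296.20. Member pays €2,492.20; OOP now €2,492.20. Insurer: €3,677 − €2,492.20 = €1,184.80.
Claim 2 — €3,061: deductible met; 20% of €3,061 = €612.20. Member owes €612.20 (running OOP €3,104.40). Plan pays €3,061 − €612.20 = €2,448.80.
Claim 3 — €11,766: deductible already satisfied, so member's share is 20% × €11,766 = €2,353.20. Cost to member: €2,353.20. OOP to date €5,457.60. Plan pays €11,766 − €2,353.20 = €9,412.80.
Claim 4 — €664: deductible met; 20% of €664 = €132.80. Member owes €132.80 (running OOP €5,590.40). Insurer: €664 − €132.80 = €531.20.

€531.20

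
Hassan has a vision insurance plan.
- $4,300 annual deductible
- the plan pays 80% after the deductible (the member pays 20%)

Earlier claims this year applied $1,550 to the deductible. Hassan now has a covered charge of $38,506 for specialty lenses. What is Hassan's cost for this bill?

$1,550 of the $4,300 deductible is already met, leaving $2,750.
That leaves $38,506 − $2,750 = $35,756 for coinsurance.
Member's 20% share of $35,756 is $7,151.20.
Member responsibility: $2,750 + $7,151.20 = $9,901.20.

$9,901.20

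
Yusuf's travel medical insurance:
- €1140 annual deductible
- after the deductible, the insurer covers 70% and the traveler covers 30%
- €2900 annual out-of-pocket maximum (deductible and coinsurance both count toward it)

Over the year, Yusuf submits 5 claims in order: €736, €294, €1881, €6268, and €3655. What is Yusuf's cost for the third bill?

Claim 1 (€736): fully absorbed by the deductible. Cost to traveler: €736. OOP to date €736.
Claim 2 (€294): all of it applies to the deductible. Cost to traveler: €294. OOP to date €1030.
Claim 3 (€1881): €110 to deductible, leaving €1771; coinsurance €1771 × 30% = €531.30. Traveler owes €641.30 (running OOP €1671.30).

€641.30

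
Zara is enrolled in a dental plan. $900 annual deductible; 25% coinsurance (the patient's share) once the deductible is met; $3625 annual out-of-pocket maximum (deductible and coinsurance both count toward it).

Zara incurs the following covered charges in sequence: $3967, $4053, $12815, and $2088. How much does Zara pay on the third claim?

$945

#1 ($3967): $900 finishes the deductible; $3067 goes to coinsurance; patient's 25% is $766.75. Cost to patient: $1666.75. OOP to date $1666.75.
#2 ($4053): 25% coinsurance on $4053 = $1013.25. Patient owes $1013.25 (running OOP $2680).
#3 ($12815): deductible met; 25% of $12815 = $3203.75. That would push OOP to $5883.75, over the $3625 cap, so patient pays $3625 − $2680 = $945.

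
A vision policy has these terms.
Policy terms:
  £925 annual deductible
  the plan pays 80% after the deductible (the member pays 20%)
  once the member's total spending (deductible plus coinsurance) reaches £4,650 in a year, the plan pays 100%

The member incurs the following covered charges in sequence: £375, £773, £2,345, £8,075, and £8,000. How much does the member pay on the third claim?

Claim 1 (£375): entire amount goes to the deductible. Member pays £375; OOP now £375.
Claim 2 (£773): deductible takes £550, £223 remains; 20% of £223 = £44.60. Member pays £594.60; OOP now £969.60.
Claim 3 (£2,345): deductible already satisfied, so member's share is 20% × £2,345 = £469. Cost to member: £469. OOP to date £1,438.60.

£469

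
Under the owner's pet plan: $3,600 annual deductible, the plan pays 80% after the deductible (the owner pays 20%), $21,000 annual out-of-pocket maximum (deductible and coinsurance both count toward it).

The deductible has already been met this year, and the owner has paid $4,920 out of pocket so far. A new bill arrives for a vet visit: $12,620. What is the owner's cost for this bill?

$2,524

The deductible is already satisfied, so the full bill goes to coinsurance.
Coinsurance: $12,620 × 20% = $2,524.
Total out-of-pocket so far would be $4,920 + $2,524 = $7,444, below the $21,000 cap — no reduction.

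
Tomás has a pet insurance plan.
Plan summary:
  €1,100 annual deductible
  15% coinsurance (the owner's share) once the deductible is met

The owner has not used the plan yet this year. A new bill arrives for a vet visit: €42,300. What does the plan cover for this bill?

€35,020

The full €1,100 deductible is still open; €1,100 of this bill applies to it.
After the €1,100 deductible portion, €42,300 − €1,100 = €41,200 is subject to coinsurance.
Owner's 15% share of €41,200 is €6,180.
Owner responsibility: €1,100 + €6,180 = €7,280.
Insurer pays the balance: €42,300 − €7,280 = €35,020.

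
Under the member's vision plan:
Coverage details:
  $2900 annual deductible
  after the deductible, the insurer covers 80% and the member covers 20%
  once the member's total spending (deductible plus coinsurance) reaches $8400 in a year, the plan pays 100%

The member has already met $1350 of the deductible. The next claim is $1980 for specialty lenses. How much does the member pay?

$1636

Remaining deductible: $2900 − $1350 = $1550.
That leaves $1980 − $1550 = $430 for coinsurance.
Member's 20% share of $430 is $86.
So the member owes $1550 + $86 = $1636 before any cap.
Cumulative spending $1350 + $1636 = $2986 stays under the $8400 maximum.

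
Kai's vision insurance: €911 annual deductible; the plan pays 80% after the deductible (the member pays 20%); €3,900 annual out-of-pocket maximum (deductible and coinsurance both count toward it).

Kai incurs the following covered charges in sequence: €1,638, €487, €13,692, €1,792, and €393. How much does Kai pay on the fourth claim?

€7.80

Claim 1 — €1,638: €911 finishes the deductible; €727 goes to coinsurance; 20% of €727 = €145.40. Cost to member: €1,056.40. OOP to date €1,056.40.
Claim 2 — €487: deductible met; 20% of €487 = €97.40. Member pays €97.40; OOP now €1,153.80.
Claim 3 — €13,692: deductible met; 20% of €13,692 = €2,738.40. Member pays €2,738.40; OOP now €3,892.20.
Claim 4 — €1,792: deductible already satisfied, so member's share is 20% × €1,792 = €358.40. OOP would hit €4,250.60 > €3,900, so the cap limits the member to €3,900 − €3,892.20 = €7.80.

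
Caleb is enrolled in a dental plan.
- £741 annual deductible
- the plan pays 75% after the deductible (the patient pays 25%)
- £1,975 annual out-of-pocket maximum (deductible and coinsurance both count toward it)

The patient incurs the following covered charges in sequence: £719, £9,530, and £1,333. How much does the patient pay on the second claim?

£1,256

Claim 1 — £719: entire amount goes to the deductible. Cost to patient: £719. OOP to date £719.
Claim 2 — £9,530: £22 to deductible, leaving £9,508; patient's 25% is £2,377. Deductible plus coinsurance: £22 + £2,377 = £2,399. That would push OOP to £3,118, over the £1,975 cap, so patient pays £1,975 − £719 = £1,256.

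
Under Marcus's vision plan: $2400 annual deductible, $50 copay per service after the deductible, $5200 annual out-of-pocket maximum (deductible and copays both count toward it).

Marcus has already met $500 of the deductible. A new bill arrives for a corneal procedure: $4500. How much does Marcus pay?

$1950

$500 of the $2400 deductible is already met, leaving $1900.
That leaves $4500 − $1900 = $2600 for the copay.
Copay on this service: $50.
Member responsibility before any cap: $1900 + $50 = $1950.
Year-to-date out-of-pocket becomes $500 + $1950 = $2450, still under the $5200 maximum, so no cap applies.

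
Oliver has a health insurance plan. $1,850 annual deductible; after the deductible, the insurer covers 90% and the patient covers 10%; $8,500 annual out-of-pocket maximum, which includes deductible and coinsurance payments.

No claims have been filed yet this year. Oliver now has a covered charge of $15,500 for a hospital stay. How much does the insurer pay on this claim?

Deductible not yet touched, so the first $1,850 of the bill goes to the deductible.
The remaining $13,650 (= $15,500 − $1,850) moves to coinsurance.
Coinsurance: $13,650 × 10% = $1,365.
That puts the patient's cost at $1,850 + $1,365 = $3,215 before any cap.
Cumulative spending $0 + $3,215 = $3,215 stays under the $8,500 maximum.
Insurer pays the balance: $15,500 − $3,215 = $12,285.

$12,285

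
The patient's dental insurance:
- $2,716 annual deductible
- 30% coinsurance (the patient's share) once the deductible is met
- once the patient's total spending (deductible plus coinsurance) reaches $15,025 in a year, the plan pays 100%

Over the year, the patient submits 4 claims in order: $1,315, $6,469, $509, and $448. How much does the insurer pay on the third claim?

Claim 1 ($1,315): all of it applies to the deductible. Patient pays $1,315; OOP now $1,315. Plan pays $1,315 − $1,315 = $0.
Claim 2 ($6,469): $1,401 finishes the deductible; $5,068 goes to coinsurance; patient's 30% is $1,520.40. Patient owes $2,921.40 (running OOP $4,236.40). Plan pays $6,469 − $2,921.40 = $3,547.60.
Claim 3 ($509): deductible already satisfied, so patient's share is 30% × $509 = $152.70. Patient pays $152.70; OOP now $4,389.10. Plan pays $509 − $152.70 = $356.30.

$356.30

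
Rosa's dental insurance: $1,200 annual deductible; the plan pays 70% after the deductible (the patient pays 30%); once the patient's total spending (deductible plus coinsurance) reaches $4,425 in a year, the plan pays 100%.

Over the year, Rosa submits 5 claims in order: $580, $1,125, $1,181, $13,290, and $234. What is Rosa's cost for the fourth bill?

$2,719.20

#1 ($580): all of it applies to the deductible. Patient pays $580; OOP now $580.
#2 ($1,125): deductible takes $620, $505 remains; 30% of $505 = $151.50. Patient pays $771.50; OOP now $1,351.50.
#3 ($1,181): deductible met; 30% of $1,181 = $354.30. Cost to patient: $354.30. OOP to date $1,705.80.
#4 ($13,290): 30% coinsurance on $13,290 = $3,987. That would push OOP to $5,692.80, over the $4,425 cap, so patient pays $4,425 − $1,705.80 = $2,719.20.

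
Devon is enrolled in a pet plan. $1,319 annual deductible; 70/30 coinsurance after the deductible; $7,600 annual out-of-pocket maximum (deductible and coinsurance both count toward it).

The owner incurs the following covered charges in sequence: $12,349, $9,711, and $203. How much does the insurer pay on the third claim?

$144.30

Bill 1, $12,349: $1,319 finishes the deductible; $11,030 goes to coinsurance; 30% of $11,030 = $3,309. Cost to owner: $4,628. OOP to date $4,628. Insurer: $12,349 − $4,628 = $7,721.
Bill 2, $9,711: deductible met; 30% of $9,711 = $2,913.30. Cost to owner: $2,913.30. OOP to date $7,541.30. Plan pays $9,711 − $2,913.30 = $6,797.70.
Bill 3, $203: 30% coinsurance on $203 = $60.90. That would push OOP to $7,602.20, over the $7,600 cap, so owner pays $7,600 − $7,541.30 = $58.70. Insurer: $203 − $58.70 = $144.30.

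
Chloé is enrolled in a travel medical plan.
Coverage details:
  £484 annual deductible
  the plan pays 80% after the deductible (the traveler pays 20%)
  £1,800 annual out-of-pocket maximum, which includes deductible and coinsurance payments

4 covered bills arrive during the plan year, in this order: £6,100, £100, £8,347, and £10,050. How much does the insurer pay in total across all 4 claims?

#1 (£6,100): deductible takes £484, £5,616 remains; coinsurance £5,616 × 20% = £1,123.20. Cost to traveler: £1,607.20. OOP to date £1,607.20. Insurer: £6,100 − £1,607.20 = £4,492.80.
#2 (£100): deductible met; 20% of £100 = £20. Cost to traveler: £20. OOP to date £1,627.20. Plan pays £100 − £20 = £80.
#3 (£8,347): deductible met; 20% of £8,347 = £1,669.40. Adding that to £1,627.20 gives £3,296.60, past the £1,800 cap; traveler pays only £1,800 − £1,627.20 = £172.80. Insurer: £8,347 − £172.80 = £8,174.20.
#4 (£10,050): 20% coinsurance on £10,050 = £2,010. OOP would hit £3,810 > £1,800, so the cap limits the traveler to £1,800 − £1,800 = £0. Plan pays £10,050 − £0 = £10,050.
Insurer total: £4,492.80 + £80 + £8,174.20 + £10,050 = £22,797.

£22,797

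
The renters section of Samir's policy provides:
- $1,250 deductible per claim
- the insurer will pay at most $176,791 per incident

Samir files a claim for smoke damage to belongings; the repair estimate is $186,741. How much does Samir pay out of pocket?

Subtract the deductible: $186,741 − $1,250 = $185,491.
The $176,791 per-incident cap binds; insurer pays $176,791.
The tenant bears the rest of the original loss: $186,741 − $176,791 = $9,950.

$9,950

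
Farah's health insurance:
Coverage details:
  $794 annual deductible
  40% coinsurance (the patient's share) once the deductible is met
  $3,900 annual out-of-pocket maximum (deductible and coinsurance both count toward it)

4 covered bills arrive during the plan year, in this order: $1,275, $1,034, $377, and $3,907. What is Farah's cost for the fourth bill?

$1,562.80

Bill 1, $1,275: $794 finishes the deductible; $481 goes to coinsurance; 40% of $481 = $192.40. Cost to patient: $986.40. OOP to date $986.40.
Bill 2, $1,034: 40% coinsurance on $1,034 = $413.60. Patient pays $413.60; OOP now $1,400.
Bill 3, $377: 40% coinsurance on $377 = $150.80. Cost to patient: $150.80. OOP to date $1,550.80.
Bill 4, $3,907: 40% coinsurance on $3,907 = $1,562.80. Patient owes $1,562.80 (running OOP $3,113.60).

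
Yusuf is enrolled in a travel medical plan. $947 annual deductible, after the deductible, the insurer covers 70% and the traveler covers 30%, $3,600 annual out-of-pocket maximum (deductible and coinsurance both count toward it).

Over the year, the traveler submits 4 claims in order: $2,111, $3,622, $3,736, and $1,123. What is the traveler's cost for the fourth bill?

Claim 1 ($2,111): $947 finishes the deductible; $1,164 goes to coinsurance; coinsurance $1,164 × 30% = $349.20. Cost to traveler: $1,296.20. OOP to date $1,296.20.
Claim 2 ($3,622): deductible already satisfied, so traveler's share is 30% × $3,622 = $1,086.60. Traveler pays $1,086.60; OOP now $2,382.80.
Claim 3 ($3,736): deductible already satisfied, so traveler's share is 30% × $3,736 = $1,120.80. Traveler owes $1,120.80 (running OOP $3,503.60).
Claim 4 ($1,123): deductible met; 30% of $1,123 = $336.90. OOP would hit $3,840.50 > $3,600, so the cap limits the traveler to $3,600 − $3,503.60 = $96.40.

$96.40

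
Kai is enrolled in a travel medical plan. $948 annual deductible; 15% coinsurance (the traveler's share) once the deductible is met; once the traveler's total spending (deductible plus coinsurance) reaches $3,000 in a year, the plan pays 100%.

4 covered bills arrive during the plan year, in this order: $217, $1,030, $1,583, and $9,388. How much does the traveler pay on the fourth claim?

Claim 1 — $217: all of it applies to the deductible. Cost to traveler: $217. OOP to date $217.
Claim 2 — $1,030: $731 to deductible, leaving $299; 15% of $299 = $44.85. Traveler owes $775.85 (running OOP $992.85).
Claim 3 — $1,583: deductible already satisfied, so traveler's share is 15% × $1,583 = $237.45. Traveler owes $237.45 (running OOP $1,230.30).
Claim 4 — $9,388: 15% coinsurance on $9,388 = $1,408.20. Traveler owes $1,408.20 (running OOP $2,638.50).

$1,408.20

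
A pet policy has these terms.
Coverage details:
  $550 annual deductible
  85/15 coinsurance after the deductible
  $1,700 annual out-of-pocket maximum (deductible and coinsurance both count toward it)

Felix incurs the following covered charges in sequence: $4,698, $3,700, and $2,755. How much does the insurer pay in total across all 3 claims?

Bill 1, $4,698: $550 to deductible, leaving $4,148; 15% of $4,148 = $622.20. Owner owes $1,172.20 (running OOP $1,172.20). Plan pays $4,698 − $1,172.20 = $3,525.80.
Bill 2, $3,700: deductible already satisfied, so owner's share is 15% × $3,700 = $555. That would push OOP to $1,727.20, over the $1,700 cap, so owner pays $1,700 − $1,172.20 = $527.80. Plan pays $3,700 − $527.80 = $3,172.20.
Bill 3, $2,755: 15% coinsurance on $2,755 = $413.25. That would push OOP to $2,113.25, over the $1,700 cap, so owner pays $1,700 − $1,700 = $0. Insurer: $2,755 − $0 = $2,755.
Insurer total = bills − owner's total = $11,153 − $1,700 = $9,453.

$9,453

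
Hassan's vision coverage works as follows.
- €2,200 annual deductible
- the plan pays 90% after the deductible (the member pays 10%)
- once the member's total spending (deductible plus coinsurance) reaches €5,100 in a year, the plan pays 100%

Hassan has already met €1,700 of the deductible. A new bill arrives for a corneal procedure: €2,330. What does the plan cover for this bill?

Remaining deductible: €2,200 − €1,700 = €500.
After the €500 deductible portion, €2,330 − €500 = €1,830 is subject to coinsurance.
10% of €1,830 = €183 falls to the member.
That puts the member's cost at €500 + €183 = €683 before any cap.
Year-to-date out-of-pocket becomes €1,700 + €683 = €2,383, still under the €5,100 maximum, so no cap applies.
The plan picks up €2,330 − €683 = €1,647.

€1,647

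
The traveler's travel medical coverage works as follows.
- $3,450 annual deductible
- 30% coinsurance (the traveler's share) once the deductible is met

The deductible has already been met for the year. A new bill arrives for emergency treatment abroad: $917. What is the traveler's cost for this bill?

The deductible is already satisfied, so the full bill goes to coinsurance.
Coinsurance: $917 × 30% = $275.10.

$275.10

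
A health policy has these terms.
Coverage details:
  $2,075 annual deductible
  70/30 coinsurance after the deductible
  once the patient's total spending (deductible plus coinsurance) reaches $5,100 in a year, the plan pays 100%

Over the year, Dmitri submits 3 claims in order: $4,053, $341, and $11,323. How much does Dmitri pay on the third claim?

$2,329.30

Claim 1 — $4,053: deductible takes $2,075, $1,978 remains; patient's 30% is $593.40. Cost to patient: $2,668.40. OOP to date $2,668.40.
Claim 2 — $341: 30% coinsurance on $341 = $102.30. Cost to patient: $102.30. OOP to date $2,770.70.
Claim 3 — $11,323: 30% coinsurance on $11,323 = $3,396.90. Adding that to $2,770.70 gives $6,167.60, past the $5,100 cap; patient pays only $5,100 − $2,770.70 = $2,329.30.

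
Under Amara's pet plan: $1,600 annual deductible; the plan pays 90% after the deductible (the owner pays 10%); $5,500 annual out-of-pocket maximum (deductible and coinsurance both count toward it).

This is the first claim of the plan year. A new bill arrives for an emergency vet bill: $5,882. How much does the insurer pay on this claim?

Deductible not yet touched, so the first $1,600 of the bill goes to the deductible.
The remaining $4,282 (= $5,882 − $1,600) moves to coinsurance.
Coinsurance: $4,282 × 10% = $428.20.
So the owner owes $1,600 + $428.20 = $2,028.20 before any cap.
Cumulative spending $0 + $2,028.20 = $2,028.20 stays under the $5,500 maximum.
Insurer pays the balance: $5,882 − $2,028.20 = $3,853.80.

$3,853.80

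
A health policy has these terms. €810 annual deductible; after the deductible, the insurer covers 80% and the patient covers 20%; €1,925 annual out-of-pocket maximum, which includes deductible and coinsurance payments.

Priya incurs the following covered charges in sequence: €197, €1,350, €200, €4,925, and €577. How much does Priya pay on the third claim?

#1 (€197): all of it applies to the deductible. Patient owes €197 (running OOP €197).
#2 (€1,350): €613 to deductible, leaving €737; 20% of €737 = €147.40. Patient owes €760.40 (running OOP €957.40).
#3 (€200): deductible already satisfied, so patient's share is 20% × €200 = €40. Patient pays €40; OOP now €997.40.

€40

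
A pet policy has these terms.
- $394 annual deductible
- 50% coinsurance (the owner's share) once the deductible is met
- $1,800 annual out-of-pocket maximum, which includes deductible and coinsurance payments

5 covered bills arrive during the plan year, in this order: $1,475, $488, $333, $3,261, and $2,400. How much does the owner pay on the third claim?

$166.50

Claim 1 — $1,475: deductible takes $394, $1,081 remains; coinsurance $1,081 × 50% = $540.50. Owner owes $934.50 (running OOP $934.50).
Claim 2 — $488: 50% coinsurance on $488 = $244. Owner pays $244; OOP now $1,178.50.
Claim 3 — $333: deductible already satisfied, so owner's share is 50% × $333 = $166.50. Cost to owner: $166.50. OOP to date $1,345.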